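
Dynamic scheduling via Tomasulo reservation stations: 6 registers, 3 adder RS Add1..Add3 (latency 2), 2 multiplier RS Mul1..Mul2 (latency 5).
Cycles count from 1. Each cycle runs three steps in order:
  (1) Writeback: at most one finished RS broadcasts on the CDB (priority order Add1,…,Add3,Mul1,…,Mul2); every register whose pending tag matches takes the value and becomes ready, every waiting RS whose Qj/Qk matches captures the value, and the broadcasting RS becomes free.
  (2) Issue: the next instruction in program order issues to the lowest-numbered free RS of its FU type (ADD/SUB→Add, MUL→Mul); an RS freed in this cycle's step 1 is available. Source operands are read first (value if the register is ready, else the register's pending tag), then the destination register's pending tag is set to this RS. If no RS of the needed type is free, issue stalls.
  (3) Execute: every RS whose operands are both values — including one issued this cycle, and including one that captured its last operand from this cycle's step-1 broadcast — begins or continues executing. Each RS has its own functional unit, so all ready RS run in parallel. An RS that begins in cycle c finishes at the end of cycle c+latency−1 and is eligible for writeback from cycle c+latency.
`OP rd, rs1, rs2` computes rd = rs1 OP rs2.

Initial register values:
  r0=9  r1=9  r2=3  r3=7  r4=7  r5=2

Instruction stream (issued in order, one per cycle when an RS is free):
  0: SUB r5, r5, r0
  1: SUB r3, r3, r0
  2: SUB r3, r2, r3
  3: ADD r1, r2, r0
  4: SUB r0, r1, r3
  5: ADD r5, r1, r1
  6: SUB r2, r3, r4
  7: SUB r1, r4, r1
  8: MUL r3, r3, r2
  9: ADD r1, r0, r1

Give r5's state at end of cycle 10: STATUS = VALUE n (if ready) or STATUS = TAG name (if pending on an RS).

STATUS = VALUE 24

c1: issue SUB r5<-Add1 | r0:9,r1:9,r2:3,r3:7,r4:7,r5:Add1
c2: issue SUB r3<-Add2 | r0:9,r1:9,r2:3,r3:Add2,r4:7,r5:Add1
c3: CDB Add1=-7; issue SUB r3<-Add1 | r0:9,r1:9,r2:3,r3:Add1,r4:7,r5:-7
c4: CDB Add2=-2; issue ADD r1<-Add2 | r0:9,r1:Add2,r2:3,r3:Add1,r4:7,r5:-7
c5: issue SUB r0<-Add3 | r0:Add3,r1:Add2,r2:3,r3:Add1,r4:7,r5:-7
c6: CDB Add1=5; issue ADD r5<-Add1 | r0:Add3,r1:Add2,r2:3,r3:5,r4:7,r5:Add1
c7: CDB Add2=12; issue SUB r2<-Add2 | r0:Add3,r1:12,r2:Add2,r3:5,r4:7,r5:Add1
c8: stall | r0:Add3,r1:12,r2:Add2,r3:5,r4:7,r5:Add1
c9: CDB Add1=24; issue SUB r1<-Add1 | r0:Add3,r1:Add1,r2:Add2,r3:5,r4:7,r5:24
c10: CDB Add2=-2; issue MUL r3<-Mul1 | r0:Add3,r1:Add1,r2:-2,r3:Mul1,r4:7,r5:24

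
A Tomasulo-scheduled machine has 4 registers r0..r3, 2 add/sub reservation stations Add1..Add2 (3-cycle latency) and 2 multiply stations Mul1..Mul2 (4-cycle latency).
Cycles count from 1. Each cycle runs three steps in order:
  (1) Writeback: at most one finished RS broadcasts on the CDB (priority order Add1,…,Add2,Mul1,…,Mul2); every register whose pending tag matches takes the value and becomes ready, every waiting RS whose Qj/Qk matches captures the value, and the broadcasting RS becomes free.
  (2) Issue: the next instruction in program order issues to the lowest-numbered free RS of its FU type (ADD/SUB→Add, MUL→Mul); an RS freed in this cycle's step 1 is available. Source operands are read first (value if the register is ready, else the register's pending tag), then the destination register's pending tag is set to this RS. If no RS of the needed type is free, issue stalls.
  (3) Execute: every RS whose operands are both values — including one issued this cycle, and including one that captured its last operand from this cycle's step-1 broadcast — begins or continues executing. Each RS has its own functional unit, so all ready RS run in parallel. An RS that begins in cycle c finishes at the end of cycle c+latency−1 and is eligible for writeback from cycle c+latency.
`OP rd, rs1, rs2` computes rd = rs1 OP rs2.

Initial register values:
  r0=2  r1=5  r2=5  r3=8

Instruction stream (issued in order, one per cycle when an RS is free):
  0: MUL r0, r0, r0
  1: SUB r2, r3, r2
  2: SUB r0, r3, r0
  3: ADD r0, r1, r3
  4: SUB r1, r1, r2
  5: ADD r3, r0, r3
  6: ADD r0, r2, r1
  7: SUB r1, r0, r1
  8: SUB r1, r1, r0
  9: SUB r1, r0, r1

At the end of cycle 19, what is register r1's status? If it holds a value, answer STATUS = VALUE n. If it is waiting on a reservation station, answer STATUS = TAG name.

STATUS = TAG Add2

c1: issue MUL r0<-Mul1 | r0:Mul1,r1:5,r2:5,r3:8
c2: issue SUB r2<-Add1 | r0:Mul1,r1:5,r2:Add1,r3:8
c3: issue SUB r0<-Add2 | r0:Add2,r1:5,r2:Add1,r3:8
c4: stall | r0:Add2,r1:5,r2:Add1,r3:8
c5: CDB Add1=3; issue ADD r0<-Add1 | r0:Add1,r1:5,r2:3,r3:8
c6: CDB Mul1=4; stall | r0:Add1,r1:5,r2:3,r3:8
c7: stall | r0:Add1,r1:5,r2:3,r3:8
c8: CDB Add1=13; issue SUB r1<-Add1 | r0:13,r1:Add1,r2:3,r3:8
c9: CDB Add2=4; issue ADD r3<-Add2 | r0:13,r1:Add1,r2:3,r3:Add2
c10: stall | r0:13,r1:Add1,r2:3,r3:Add2
c11: CDB Add1=2; issue ADD r0<-Add1 | r0:Add1,r1:2,r2:3,r3:Add2
c12: CDB Add2=21; issue SUB r1<-Add2 | r0:Add1,r1:Add2,r2:3,r3:21
c13: stall | r0:Add1,r1:Add2,r2:3,r3:21
c14: CDB Add1=5; issue SUB r1<-Add1 | r0:5,r1:Add1,r2:3,r3:21
c15: stall | r0:5,r1:Add1,r2:3,r3:21
c16: stall | r0:5,r1:Add1,r2:3,r3:21
c17: CDB Add2=3; issue SUB r1<-Add2 | r0:5,r1:Add2,r2:3,r3:21
c18: - | r0:5,r1:Add2,r2:3,r3:21
c19: - | r0:5,r1:Add2,r2:3,r3:21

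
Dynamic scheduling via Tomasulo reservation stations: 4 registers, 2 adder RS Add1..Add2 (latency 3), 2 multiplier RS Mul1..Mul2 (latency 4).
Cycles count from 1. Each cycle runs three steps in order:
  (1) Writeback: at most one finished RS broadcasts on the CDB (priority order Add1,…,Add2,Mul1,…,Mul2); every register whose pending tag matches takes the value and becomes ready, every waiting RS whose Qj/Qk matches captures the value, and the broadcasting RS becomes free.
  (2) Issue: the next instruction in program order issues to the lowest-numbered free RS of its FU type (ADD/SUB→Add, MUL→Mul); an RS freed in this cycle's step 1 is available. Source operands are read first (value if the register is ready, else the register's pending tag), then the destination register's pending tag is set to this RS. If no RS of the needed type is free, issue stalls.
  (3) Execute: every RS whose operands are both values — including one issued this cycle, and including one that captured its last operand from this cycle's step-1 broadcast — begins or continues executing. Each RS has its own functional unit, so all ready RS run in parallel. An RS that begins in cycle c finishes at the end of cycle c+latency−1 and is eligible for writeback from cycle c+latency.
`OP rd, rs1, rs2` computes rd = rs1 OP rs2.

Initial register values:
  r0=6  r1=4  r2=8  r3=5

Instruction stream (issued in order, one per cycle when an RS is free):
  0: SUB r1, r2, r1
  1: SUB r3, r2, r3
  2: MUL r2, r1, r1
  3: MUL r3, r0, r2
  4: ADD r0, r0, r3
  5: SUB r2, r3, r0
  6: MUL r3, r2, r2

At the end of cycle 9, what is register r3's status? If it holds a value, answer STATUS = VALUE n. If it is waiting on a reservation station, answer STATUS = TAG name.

STATUS = TAG Mul1

c1: issue SUB r1<-Add1 | r0:6,r1:Add1,r2:8,r3:5
c2: issue SUB r3<-Add2 | r0:6,r1:Add1,r2:8,r3:Add2
c3: issue MUL r2<-Mul1 | r0:6,r1:Add1,r2:Mul1,r3:Add2
c4: CDB Add1=4; issue MUL r3<-Mul2 | r0:6,r1:4,r2:Mul1,r3:Mul2
c5: CDB Add2=3; issue ADD r0<-Add1 | r0:Add1,r1:4,r2:Mul1,r3:Mul2
c6: issue SUB r2<-Add2 | r0:Add1,r1:4,r2:Add2,r3:Mul2
c7: stall | r0:Add1,r1:4,r2:Add2,r3:Mul2
c8: CDB Mul1=16; issue MUL r3<-Mul1 | r0:Add1,r1:4,r2:Add2,r3:Mul1
c9: - | r0:Add1,r1:4,r2:Add2,r3:Mul1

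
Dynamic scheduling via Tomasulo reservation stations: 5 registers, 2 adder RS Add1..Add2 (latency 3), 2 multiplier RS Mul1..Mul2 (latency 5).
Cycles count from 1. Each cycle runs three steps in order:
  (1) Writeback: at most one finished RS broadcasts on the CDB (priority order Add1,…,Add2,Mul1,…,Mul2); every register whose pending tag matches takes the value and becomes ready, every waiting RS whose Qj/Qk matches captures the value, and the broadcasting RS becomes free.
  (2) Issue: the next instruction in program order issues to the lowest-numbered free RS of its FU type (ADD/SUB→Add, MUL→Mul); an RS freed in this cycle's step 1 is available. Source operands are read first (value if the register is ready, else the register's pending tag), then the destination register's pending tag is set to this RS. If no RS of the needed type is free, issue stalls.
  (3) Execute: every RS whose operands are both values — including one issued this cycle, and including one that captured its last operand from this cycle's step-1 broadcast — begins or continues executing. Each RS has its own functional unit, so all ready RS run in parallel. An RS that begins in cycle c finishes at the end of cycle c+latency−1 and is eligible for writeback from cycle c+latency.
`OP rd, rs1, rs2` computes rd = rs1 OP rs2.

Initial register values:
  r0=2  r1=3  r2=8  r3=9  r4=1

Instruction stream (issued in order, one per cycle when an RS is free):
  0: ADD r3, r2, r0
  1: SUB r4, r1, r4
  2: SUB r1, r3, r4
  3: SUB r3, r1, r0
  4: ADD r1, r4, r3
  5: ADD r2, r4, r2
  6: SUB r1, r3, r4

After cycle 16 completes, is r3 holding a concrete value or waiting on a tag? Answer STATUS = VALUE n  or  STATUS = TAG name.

STATUS = VALUE 6

c1: issue ADD r3<-Add1 | r0:2,r1:3,r2:8,r3:Add1,r4:1
c2: issue SUB r4<-Add2 | r0:2,r1:3,r2:8,r3:Add1,r4:Add2
c3: stall | r0:2,r1:3,r2:8,r3:Add1,r4:Add2
c4: CDB Add1=10; issue SUB r1<-Add1 | r0:2,r1:Add1,r2:8,r3:10,r4:Add2
c5: CDB Add2=2; issue SUB r3<-Add2 | r0:2,r1:Add1,r2:8,r3:Add2,r4:2
c6: stall | r0:2,r1:Add1,r2:8,r3:Add2,r4:2
c7: stall | r0:2,r1:Add1,r2:8,r3:Add2,r4:2
c8: CDB Add1=8; issue ADD r1<-Add1 | r0:2,r1:Add1,r2:8,r3:Add2,r4:2
c9: stall | r0:2,r1:Add1,r2:8,r3:Add2,r4:2
c10: stall | r0:2,r1:Add1,r2:8,r3:Add2,r4:2
c11: CDB Add2=6; issue ADD r2<-Add2 | r0:2,r1:Add1,r2:Add2,r3:6,r4:2
c12: stall | r0:2,r1:Add1,r2:Add2,r3:6,r4:2
c13: stall | r0:2,r1:Add1,r2:Add2,r3:6,r4:2
c14: CDB Add1=8; issue SUB r1<-Add1 | r0:2,r1:Add1,r2:Add2,r3:6,r4:2
c15: CDB Add2=10 | r0:2,r1:Add1,r2:10,r3:6,r4:2
c16: - | r0:2,r1:Add1,r2:10,r3:6,r4:2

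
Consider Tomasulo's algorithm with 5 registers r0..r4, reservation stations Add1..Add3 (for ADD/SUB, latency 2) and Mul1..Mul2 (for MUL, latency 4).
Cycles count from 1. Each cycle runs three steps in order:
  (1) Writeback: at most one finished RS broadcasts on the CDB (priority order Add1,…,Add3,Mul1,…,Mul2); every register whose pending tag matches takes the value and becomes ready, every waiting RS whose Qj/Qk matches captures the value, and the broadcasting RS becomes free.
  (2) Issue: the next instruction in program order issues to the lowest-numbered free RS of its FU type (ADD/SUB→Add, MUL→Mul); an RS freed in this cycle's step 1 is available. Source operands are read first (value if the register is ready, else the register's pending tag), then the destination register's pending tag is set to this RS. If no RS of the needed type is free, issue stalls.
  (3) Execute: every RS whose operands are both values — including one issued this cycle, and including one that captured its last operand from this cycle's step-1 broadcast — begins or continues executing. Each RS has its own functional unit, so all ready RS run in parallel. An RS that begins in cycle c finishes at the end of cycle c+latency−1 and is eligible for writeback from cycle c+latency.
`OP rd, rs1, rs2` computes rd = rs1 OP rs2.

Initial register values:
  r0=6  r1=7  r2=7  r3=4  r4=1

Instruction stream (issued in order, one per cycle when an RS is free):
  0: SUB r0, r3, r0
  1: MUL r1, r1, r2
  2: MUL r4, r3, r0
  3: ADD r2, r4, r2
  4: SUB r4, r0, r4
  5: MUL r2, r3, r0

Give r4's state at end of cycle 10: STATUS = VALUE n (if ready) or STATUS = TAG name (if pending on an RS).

STATUS = VALUE 6

c1: issue SUB r0<-Add1 | r0:Add1,r1:7,r2:7,r3:4,r4:1
c2: issue MUL r1<-Mul1 | r0:Add1,r1:Mul1,r2:7,r3:4,r4:1
c3: CDB Add1=-2; issue MUL r4<-Mul2 | r0:-2,r1:Mul1,r2:7,r3:4,r4:Mul2
c4: issue ADD r2<-Add1 | r0:-2,r1:Mul1,r2:Add1,r3:4,r4:Mul2
c5: issue SUB r4<-Add2 | r0:-2,r1:Mul1,r2:Add1,r3:4,r4:Add2
c6: CDB Mul1=49; issue MUL r2<-Mul1 | r0:-2,r1:49,r2:Mul1,r3:4,r4:Add2
c7: CDB Mul2=-8 | r0:-2,r1:49,r2:Mul1,r3:4,r4:Add2
c8: - | r0:-2,r1:49,r2:Mul1,r3:4,r4:Add2
c9: CDB Add1=-1 | r0:-2,r1:49,r2:Mul1,r3:4,r4:Add2
c10: CDB Add2=6 | r0:-2,r1:49,r2:Mul1,r3:4,r4:6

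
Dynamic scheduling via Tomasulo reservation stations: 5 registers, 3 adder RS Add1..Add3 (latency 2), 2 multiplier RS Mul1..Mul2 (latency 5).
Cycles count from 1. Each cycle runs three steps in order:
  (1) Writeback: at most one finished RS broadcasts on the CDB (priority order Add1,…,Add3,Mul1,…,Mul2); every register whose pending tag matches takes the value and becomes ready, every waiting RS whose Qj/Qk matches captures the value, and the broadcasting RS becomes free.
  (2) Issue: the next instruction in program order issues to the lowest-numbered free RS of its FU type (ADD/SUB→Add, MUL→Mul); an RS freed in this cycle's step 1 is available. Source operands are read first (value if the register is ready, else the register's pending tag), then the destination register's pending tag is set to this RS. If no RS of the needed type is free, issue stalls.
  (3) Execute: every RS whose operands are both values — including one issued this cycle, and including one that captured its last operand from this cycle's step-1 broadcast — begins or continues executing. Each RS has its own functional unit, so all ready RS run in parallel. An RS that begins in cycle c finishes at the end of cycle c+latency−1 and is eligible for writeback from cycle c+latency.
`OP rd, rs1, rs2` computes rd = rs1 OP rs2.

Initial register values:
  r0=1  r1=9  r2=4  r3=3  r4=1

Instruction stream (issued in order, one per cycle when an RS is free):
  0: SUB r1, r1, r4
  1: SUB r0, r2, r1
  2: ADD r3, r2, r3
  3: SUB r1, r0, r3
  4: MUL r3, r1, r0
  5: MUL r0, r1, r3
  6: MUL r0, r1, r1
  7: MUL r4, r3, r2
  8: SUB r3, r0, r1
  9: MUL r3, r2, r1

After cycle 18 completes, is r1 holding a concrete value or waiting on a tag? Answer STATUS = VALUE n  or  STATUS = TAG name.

  c1: issue SUB r1<-Add1  regs: r0:1,r1:Add1,r2:4,r3:3,r4:1
  c2: issue SUB r0<-Add2  regs: r0:Add2,r1:Add1,r2:4,r3:3,r4:1
  c3: CDB Add1=8; issue ADD r3<-Add1  regs: r0:Add2,r1:8,r2:4,r3:Add1,r4:1
  c4: issue SUB r1<-Add3  regs: r0:Add2,r1:Add3,r2:4,r3:Add1,r4:1
  c5: CDB Add1=7; issue MUL r3<-Mul1  regs: r0:Add2,r1:Add3,r2:4,r3:Mul1,r4:1
  c6: CDB Add2=-4; issue MUL r0<-Mul2  regs: r0:Mul2,r1:Add3,r2:4,r3:Mul1,r4:1
  c7: stall  regs: r0:Mul2,r1:Add3,r2:4,r3:Mul1,r4:1
  c8: CDB Add3=-11; stall  regs: r0:Mul2,r1:-11,r2:4,r3:Mul1,r4:1
  c9: stall  regs: r0:Mul2,r1:-11,r2:4,r3:Mul1,r4:1
  c10: stall  regs: r0:Mul2,r1:-11,r2:4,r3:Mul1,r4:1
  c11: stall  regs: r0:Mul2,r1:-11,r2:4,r3:Mul1,r4:1
  c12: stall  regs: r0:Mul2,r1:-11,r2:4,r3:Mul1,r4:1
  c13: CDB Mul1=44; issue MUL r0<-Mul1  regs: r0:Mul1,r1:-11,r2:4,r3:44,r4:1
  c14: stall  regs: r0:Mul1,r1:-11,r2:4,r3:44,r4:1
  c15: stall  regs: r0:Mul1,r1:-11,r2:4,r3:44,r4:1
  c16: stall  regs: r0:Mul1,r1:-11,r2:4,r3:44,r4:1
  c17: stall  regs: r0:Mul1,r1:-11,r2:4,r3:44,r4:1
  c18: CDB Mul1=121; issue MUL r4<-Mul1  regs: r0:121,r1:-11,r2:4,r3:44,r4:Mul1

STATUS = VALUE -11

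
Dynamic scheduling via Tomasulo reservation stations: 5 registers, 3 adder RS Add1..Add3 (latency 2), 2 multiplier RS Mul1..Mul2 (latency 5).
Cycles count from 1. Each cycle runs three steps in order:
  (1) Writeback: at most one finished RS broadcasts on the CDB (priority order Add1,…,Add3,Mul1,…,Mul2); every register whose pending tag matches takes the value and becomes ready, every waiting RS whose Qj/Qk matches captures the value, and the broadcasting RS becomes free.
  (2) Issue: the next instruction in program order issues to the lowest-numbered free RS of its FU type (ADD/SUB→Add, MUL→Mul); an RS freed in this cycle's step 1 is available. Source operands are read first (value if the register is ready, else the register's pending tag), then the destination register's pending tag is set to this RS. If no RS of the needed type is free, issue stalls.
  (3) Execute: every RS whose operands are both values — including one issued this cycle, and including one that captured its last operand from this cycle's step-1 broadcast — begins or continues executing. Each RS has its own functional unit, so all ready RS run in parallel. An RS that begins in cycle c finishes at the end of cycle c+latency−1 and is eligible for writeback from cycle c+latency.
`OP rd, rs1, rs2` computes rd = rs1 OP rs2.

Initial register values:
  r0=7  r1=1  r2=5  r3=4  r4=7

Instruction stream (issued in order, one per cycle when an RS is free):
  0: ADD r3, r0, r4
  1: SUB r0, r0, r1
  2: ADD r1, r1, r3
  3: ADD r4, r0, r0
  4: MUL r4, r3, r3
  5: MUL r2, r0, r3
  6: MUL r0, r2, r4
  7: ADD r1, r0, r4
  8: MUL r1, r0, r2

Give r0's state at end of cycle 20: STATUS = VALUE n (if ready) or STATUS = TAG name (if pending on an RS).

c1: issue ADD r3<-Add1 | r0:7,r1:1,r2:5,r3:Add1,r4:7
c2: issue SUB r0<-Add2 | r0:Add2,r1:1,r2:5,r3:Add1,r4:7
c3: CDB Add1=14; issue ADD r1<-Add1 | r0:Add2,r1:Add1,r2:5,r3:14,r4:7
c4: CDB Add2=6; issue ADD r4<-Add2 | r0:6,r1:Add1,r2:5,r3:14,r4:Add2
c5: CDB Add1=15; issue MUL r4<-Mul1 | r0:6,r1:15,r2:5,r3:14,r4:Mul1
c6: CDB Add2=12; issue MUL r2<-Mul2 | r0:6,r1:15,r2:Mul2,r3:14,r4:Mul1
c7: stall | r0:6,r1:15,r2:Mul2,r3:14,r4:Mul1
c8: stall | r0:6,r1:15,r2:Mul2,r3:14,r4:Mul1
c9: stall | r0:6,r1:15,r2:Mul2,r3:14,r4:Mul1
c10: CDB Mul1=196; issue MUL r0<-Mul1 | r0:Mul1,r1:15,r2:Mul2,r3:14,r4:196
c11: CDB Mul2=84; issue ADD r1<-Add1 | r0:Mul1,r1:Add1,r2:84,r3:14,r4:196
c12: issue MUL r1<-Mul2 | r0:Mul1,r1:Mul2,r2:84,r3:14,r4:196
c13: - | r0:Mul1,r1:Mul2,r2:84,r3:14,r4:196
c14: - | r0:Mul1,r1:Mul2,r2:84,r3:14,r4:196
c15: - | r0:Mul1,r1:Mul2,r2:84,r3:14,r4:196
c16: CDB Mul1=16464 | r0:16464,r1:Mul2,r2:84,r3:14,r4:196
c17: - | r0:16464,r1:Mul2,r2:84,r3:14,r4:196
c18: CDB Add1=16660 | r0:16464,r1:Mul2,r2:84,r3:14,r4:196
c19: - | r0:16464,r1:Mul2,r2:84,r3:14,r4:196
c20: - | r0:16464,r1:Mul2,r2:84,r3:14,r4:196

STATUS = VALUE 16464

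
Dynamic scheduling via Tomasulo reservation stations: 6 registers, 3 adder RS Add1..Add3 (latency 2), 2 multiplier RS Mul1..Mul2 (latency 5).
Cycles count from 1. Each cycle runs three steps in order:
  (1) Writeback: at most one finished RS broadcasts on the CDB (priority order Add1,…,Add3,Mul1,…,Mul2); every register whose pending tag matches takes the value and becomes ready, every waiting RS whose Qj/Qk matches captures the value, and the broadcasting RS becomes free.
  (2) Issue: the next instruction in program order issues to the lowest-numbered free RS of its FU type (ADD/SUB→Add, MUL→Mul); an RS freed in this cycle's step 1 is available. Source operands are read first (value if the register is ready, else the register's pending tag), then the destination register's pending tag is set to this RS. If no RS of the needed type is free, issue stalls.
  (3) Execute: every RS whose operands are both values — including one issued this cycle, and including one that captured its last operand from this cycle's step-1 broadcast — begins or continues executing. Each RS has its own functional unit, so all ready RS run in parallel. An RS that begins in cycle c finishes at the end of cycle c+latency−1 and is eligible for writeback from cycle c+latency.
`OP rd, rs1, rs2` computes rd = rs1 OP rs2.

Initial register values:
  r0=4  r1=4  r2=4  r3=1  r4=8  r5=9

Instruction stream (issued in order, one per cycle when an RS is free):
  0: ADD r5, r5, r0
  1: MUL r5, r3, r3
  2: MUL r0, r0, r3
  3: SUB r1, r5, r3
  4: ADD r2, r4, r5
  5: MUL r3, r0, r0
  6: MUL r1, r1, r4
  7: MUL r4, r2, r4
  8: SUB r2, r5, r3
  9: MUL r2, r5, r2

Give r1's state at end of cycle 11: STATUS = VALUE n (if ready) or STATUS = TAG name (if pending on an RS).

STATUS = TAG Mul2

  c1: issue ADD r5<-Add1  regs: r0:4,r1:4,r2:4,r3:1,r4:8,r5:Add1
  c2: issue MUL r5<-Mul1  regs: r0:4,r1:4,r2:4,r3:1,r4:8,r5:Mul1
  c3: CDB Add1=13; issue MUL r0<-Mul2  regs: r0:Mul2,r1:4,r2:4,r3:1,r4:8,r5:Mul1
  c4: issue SUB r1<-Add1  regs: r0:Mul2,r1:Add1,r2:4,r3:1,r4:8,r5:Mul1
  c5: issue ADD r2<-Add2  regs: r0:Mul2,r1:Add1,r2:Add2,r3:1,r4:8,r5:Mul1
  c6: stall  regs: r0:Mul2,r1:Add1,r2:Add2,r3:1,r4:8,r5:Mul1
  c7: CDB Mul1=1; issue MUL r3<-Mul1  regs: r0:Mul2,r1:Add1,r2:Add2,r3:Mul1,r4:8,r5:1
  c8: CDB Mul2=4; issue MUL r1<-Mul2  regs: r0:4,r1:Mul2,r2:Add2,r3:Mul1,r4:8,r5:1
  c9: CDB Add1=0; stall  regs: r0:4,r1:Mul2,r2:Add2,r3:Mul1,r4:8,r5:1
  c10: CDB Add2=9; stall  regs: r0:4,r1:Mul2,r2:9,r3:Mul1,r4:8,r5:1
  c11: stall  regs: r0:4,r1:Mul2,r2:9,r3:Mul1,r4:8,r5:1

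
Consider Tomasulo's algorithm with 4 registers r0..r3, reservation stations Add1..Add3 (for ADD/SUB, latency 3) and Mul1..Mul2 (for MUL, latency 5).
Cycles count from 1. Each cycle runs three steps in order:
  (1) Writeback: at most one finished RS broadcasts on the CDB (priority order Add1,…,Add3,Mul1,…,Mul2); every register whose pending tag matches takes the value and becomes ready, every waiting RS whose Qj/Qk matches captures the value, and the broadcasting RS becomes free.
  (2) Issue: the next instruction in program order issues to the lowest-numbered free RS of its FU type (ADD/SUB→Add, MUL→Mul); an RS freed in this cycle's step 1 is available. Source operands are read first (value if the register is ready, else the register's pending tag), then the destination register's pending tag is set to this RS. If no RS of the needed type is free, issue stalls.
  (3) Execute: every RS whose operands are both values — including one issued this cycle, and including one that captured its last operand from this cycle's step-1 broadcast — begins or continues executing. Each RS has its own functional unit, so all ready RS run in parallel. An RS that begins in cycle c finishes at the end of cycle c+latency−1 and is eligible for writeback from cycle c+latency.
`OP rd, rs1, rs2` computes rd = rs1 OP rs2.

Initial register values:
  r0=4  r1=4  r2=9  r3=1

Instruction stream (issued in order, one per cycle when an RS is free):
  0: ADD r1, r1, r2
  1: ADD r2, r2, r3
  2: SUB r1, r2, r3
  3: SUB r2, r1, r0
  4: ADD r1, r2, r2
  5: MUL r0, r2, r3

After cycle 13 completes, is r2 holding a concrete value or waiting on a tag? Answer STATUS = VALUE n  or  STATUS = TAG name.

STATUS = VALUE 5

c1: issue ADD r1<-Add1 | r0:4,r1:Add1,r2:9,r3:1
c2: issue ADD r2<-Add2 | r0:4,r1:Add1,r2:Add2,r3:1
c3: issue SUB r1<-Add3 | r0:4,r1:Add3,r2:Add2,r3:1
c4: CDB Add1=13; issue SUB r2<-Add1 | r0:4,r1:Add3,r2:Add1,r3:1
c5: CDB Add2=10; issue ADD r1<-Add2 | r0:4,r1:Add2,r2:Add1,r3:1
c6: issue MUL r0<-Mul1 | r0:Mul1,r1:Add2,r2:Add1,r3:1
c7: - | r0:Mul1,r1:Add2,r2:Add1,r3:1
c8: CDB Add3=9 | r0:Mul1,r1:Add2,r2:Add1,r3:1
c9: - | r0:Mul1,r1:Add2,r2:Add1,r3:1
c10: - | r0:Mul1,r1:Add2,r2:Add1,r3:1
c11: CDB Add1=5 | r0:Mul1,r1:Add2,r2:5,r3:1
c12: - | r0:Mul1,r1:Add2,r2:5,r3:1
c13: - | r0:Mul1,r1:Add2,r2:5,r3:1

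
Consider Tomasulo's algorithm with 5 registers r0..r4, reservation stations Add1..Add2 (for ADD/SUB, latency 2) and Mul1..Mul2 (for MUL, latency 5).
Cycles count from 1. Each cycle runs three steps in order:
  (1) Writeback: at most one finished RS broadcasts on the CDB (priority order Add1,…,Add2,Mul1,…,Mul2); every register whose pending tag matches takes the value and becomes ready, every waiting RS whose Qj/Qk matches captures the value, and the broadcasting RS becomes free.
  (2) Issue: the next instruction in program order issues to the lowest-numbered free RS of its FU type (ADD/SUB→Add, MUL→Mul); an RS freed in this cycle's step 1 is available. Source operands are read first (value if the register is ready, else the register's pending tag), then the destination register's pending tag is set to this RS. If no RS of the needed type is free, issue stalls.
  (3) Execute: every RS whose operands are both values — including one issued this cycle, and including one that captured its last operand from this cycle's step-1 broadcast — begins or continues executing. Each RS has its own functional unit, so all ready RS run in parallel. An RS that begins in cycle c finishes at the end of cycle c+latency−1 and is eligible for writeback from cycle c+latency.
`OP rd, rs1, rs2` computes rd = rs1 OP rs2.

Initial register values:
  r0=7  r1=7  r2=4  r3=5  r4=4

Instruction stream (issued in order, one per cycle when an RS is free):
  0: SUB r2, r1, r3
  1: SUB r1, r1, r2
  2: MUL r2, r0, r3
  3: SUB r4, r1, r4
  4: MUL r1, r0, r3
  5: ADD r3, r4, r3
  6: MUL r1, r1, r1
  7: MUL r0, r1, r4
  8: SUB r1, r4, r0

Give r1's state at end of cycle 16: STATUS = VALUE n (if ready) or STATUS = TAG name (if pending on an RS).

c1: issue SUB r2<-Add1 | r0:7,r1:7,r2:Add1,r3:5,r4:4
c2: issue SUB r1<-Add2 | r0:7,r1:Add2,r2:Add1,r3:5,r4:4
c3: CDB Add1=2; issue MUL r2<-Mul1 | r0:7,r1:Add2,r2:Mul1,r3:5,r4:4
c4: issue SUB r4<-Add1 | r0:7,r1:Add2,r2:Mul1,r3:5,r4:Add1
c5: CDB Add2=5; issue MUL r1<-Mul2 | r0:7,r1:Mul2,r2:Mul1,r3:5,r4:Add1
c6: issue ADD r3<-Add2 | r0:7,r1:Mul2,r2:Mul1,r3:Add2,r4:Add1
c7: CDB Add1=1; stall | r0:7,r1:Mul2,r2:Mul1,r3:Add2,r4:1
c8: CDB Mul1=35; issue MUL r1<-Mul1 | r0:7,r1:Mul1,r2:35,r3:Add2,r4:1
c9: CDB Add2=6; stall | r0:7,r1:Mul1,r2:35,r3:6,r4:1
c10: CDB Mul2=35; issue MUL r0<-Mul2 | r0:Mul2,r1:Mul1,r2:35,r3:6,r4:1
c11: issue SUB r1<-Add1 | r0:Mul2,r1:Add1,r2:35,r3:6,r4:1
c12: - | r0:Mul2,r1:Add1,r2:35,r3:6,r4:1
c13: - | r0:Mul2,r1:Add1,r2:35,r3:6,r4:1
c14: - | r0:Mul2,r1:Add1,r2:35,r3:6,r4:1
c15: CDB Mul1=1225 | r0:Mul2,r1:Add1,r2:35,r3:6,r4:1
c16: - | r0:Mul2,r1:Add1,r2:35,r3:6,r4:1

STATUS = TAG Add1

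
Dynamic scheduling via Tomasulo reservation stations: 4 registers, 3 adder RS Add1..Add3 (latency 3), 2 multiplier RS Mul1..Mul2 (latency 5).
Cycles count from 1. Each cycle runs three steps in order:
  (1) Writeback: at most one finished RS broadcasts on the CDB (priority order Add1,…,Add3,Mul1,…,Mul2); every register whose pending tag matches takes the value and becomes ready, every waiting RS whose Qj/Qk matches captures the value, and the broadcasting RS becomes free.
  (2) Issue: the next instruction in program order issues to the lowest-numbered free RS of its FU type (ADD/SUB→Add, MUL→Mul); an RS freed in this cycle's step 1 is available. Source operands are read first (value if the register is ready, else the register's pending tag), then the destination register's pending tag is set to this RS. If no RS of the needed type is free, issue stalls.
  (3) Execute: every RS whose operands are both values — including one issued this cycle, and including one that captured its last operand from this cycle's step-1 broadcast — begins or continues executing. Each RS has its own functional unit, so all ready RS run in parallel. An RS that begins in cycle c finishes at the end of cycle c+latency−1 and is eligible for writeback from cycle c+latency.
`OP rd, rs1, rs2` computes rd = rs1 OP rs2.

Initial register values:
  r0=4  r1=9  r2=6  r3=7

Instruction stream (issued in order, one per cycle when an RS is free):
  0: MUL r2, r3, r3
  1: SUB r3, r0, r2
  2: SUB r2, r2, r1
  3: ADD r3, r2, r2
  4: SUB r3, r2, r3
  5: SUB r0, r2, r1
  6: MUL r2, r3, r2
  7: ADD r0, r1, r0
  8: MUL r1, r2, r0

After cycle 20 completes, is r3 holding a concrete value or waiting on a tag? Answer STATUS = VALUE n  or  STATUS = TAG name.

STATUS = VALUE -40

cycle 1: issue MUL r2<-Mul1 // r0:4,r1:9,r2:Mul1,r3:7
cycle 2: issue SUB r3<-Add1 // r0:4,r1:9,r2:Mul1,r3:Add1
cycle 3: issue SUB r2<-Add2 // r0:4,r1:9,r2:Add2,r3:Add1
cycle 4: issue ADD r3<-Add3 // r0:4,r1:9,r2:Add2,r3:Add3
cycle 5: stall // r0:4,r1:9,r2:Add2,r3:Add3
cycle 6: CDB Mul1=49; stall // r0:4,r1:9,r2:Add2,r3:Add3
cycle 7: stall // r0:4,r1:9,r2:Add2,r3:Add3
cycle 8: stall // r0:4,r1:9,r2:Add2,r3:Add3
cycle 9: CDB Add1=-45; issue SUB r3<-Add1 // r0:4,r1:9,r2:Add2,r3:Add1
cycle 10: CDB Add2=40; issue SUB r0<-Add2 // r0:Add2,r1:9,r2:40,r3:Add1
cycle 11: issue MUL r2<-Mul1 // r0:Add2,r1:9,r2:Mul1,r3:Add1
cycle 12: stall // r0:Add2,r1:9,r2:Mul1,r3:Add1
cycle 13: CDB Add2=31; issue ADD r0<-Add2 // r0:Add2,r1:9,r2:Mul1,r3:Add1
cycle 14: CDB Add3=80; issue MUL r1<-Mul2 // r0:Add2,r1:Mul2,r2:Mul1,r3:Add1
cycle 15: - // r0:Add2,r1:Mul2,r2:Mul1,r3:Add1
cycle 16: CDB Add2=40 // r0:40,r1:Mul2,r2:Mul1,r3:Add1
cycle 17: CDB Add1=-40 // r0:40,r1:Mul2,r2:Mul1,r3:-40
cycle 18: - // r0:40,r1:Mul2,r2:Mul1,r3:-40
cycle 19: - // r0:40,r1:Mul2,r2:Mul1,r3:-40
cycle 20: - // r0:40,r1:Mul2,r2:Mul1,r3:-40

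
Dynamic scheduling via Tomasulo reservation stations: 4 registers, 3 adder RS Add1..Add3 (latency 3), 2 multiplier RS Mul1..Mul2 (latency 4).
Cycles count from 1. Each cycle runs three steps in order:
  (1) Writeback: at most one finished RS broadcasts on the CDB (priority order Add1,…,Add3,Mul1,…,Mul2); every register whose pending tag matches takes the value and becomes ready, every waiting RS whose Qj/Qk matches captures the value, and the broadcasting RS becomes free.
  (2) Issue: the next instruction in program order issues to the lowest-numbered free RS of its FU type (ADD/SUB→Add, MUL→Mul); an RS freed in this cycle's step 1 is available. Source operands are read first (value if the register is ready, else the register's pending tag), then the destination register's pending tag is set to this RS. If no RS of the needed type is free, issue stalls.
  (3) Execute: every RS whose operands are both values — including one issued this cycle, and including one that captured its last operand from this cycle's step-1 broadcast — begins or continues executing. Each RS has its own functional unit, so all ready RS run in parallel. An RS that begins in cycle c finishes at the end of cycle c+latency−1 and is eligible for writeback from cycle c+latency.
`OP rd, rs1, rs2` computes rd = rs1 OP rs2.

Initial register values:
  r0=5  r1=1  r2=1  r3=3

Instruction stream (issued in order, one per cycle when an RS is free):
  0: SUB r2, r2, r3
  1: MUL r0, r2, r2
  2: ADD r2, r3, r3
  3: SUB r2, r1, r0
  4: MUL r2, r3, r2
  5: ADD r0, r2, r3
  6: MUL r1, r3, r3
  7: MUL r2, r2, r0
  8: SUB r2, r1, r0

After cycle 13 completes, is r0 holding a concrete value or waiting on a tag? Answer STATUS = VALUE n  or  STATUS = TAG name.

c1: issue SUB r2<-Add1 | r0:5,r1:1,r2:Add1,r3:3
c2: issue MUL r0<-Mul1 | r0:Mul1,r1:1,r2:Add1,r3:3
c3: issue ADD r2<-Add2 | r0:Mul1,r1:1,r2:Add2,r3:3
c4: CDB Add1=-2; issue SUB r2<-Add1 | r0:Mul1,r1:1,r2:Add1,r3:3
c5: issue MUL r2<-Mul2 | r0:Mul1,r1:1,r2:Mul2,r3:3
c6: CDB Add2=6; issue ADD r0<-Add2 | r0:Add2,r1:1,r2:Mul2,r3:3
c7: stall | r0:Add2,r1:1,r2:Mul2,r3:3
c8: CDB Mul1=4; issue MUL r1<-Mul1 | r0:Add2,r1:Mul1,r2:Mul2,r3:3
c9: stall | r0:Add2,r1:Mul1,r2:Mul2,r3:3
c10: stall | r0:Add2,r1:Mul1,r2:Mul2,r3:3
c11: CDB Add1=-3; stall | r0:Add2,r1:Mul1,r2:Mul2,r3:3
c12: CDB Mul1=9; issue MUL r2<-Mul1 | r0:Add2,r1:9,r2:Mul1,r3:3
c13: issue SUB r2<-Add1 | r0:Add2,r1:9,r2:Add1,r3:3

STATUS = TAG Add2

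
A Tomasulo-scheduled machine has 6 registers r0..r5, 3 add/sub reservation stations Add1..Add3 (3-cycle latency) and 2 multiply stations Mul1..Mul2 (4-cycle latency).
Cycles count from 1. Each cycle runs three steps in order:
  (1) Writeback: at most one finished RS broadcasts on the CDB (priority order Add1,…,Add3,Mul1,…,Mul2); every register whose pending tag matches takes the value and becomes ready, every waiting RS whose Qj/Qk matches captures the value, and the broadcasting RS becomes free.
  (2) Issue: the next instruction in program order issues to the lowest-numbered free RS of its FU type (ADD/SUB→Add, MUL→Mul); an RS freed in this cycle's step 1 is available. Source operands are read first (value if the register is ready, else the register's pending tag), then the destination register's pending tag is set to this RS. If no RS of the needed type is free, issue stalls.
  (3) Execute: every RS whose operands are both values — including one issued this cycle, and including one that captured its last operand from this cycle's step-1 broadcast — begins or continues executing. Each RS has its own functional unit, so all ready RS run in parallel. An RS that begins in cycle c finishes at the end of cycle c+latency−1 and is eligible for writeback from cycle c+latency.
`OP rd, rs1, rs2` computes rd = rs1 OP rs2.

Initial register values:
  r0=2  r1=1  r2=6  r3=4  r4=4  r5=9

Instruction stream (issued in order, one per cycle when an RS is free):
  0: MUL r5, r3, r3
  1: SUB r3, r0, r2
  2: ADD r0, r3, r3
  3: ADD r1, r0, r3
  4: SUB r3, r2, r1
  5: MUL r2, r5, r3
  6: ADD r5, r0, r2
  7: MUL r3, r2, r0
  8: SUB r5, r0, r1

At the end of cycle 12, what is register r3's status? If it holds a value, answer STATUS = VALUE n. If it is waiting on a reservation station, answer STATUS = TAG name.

STATUS = TAG Mul2

cycle 1: issue MUL r5<-Mul1 // r0:2,r1:1,r2:6,r3:4,r4:4,r5:Mul1
cycle 2: issue SUB r3<-Add1 // r0:2,r1:1,r2:6,r3:Add1,r4:4,r5:Mul1
cycle 3: issue ADD r0<-Add2 // r0:Add2,r1:1,r2:6,r3:Add1,r4:4,r5:Mul1
cycle 4: issue ADD r1<-Add3 // r0:Add2,r1:Add3,r2:6,r3:Add1,r4:4,r5:Mul1
cycle 5: CDB Add1=-4; issue SUB r3<-Add1 // r0:Add2,r1:Add3,r2:6,r3:Add1,r4:4,r5:Mul1
cycle 6: CDB Mul1=16; issue MUL r2<-Mul1 // r0:Add2,r1:Add3,r2:Mul1,r3:Add1,r4:4,r5:16
cycle 7: stall // r0:Add2,r1:Add3,r2:Mul1,r3:Add1,r4:4,r5:16
cycle 8: CDB Add2=-8; issue ADD r5<-Add2 // r0:-8,r1:Add3,r2:Mul1,r3:Add1,r4:4,r5:Add2
cycle 9: issue MUL r3<-Mul2 // r0:-8,r1:Add3,r2:Mul1,r3:Mul2,r4:4,r5:Add2
cycle 10: stall // r0:-8,r1:Add3,r2:Mul1,r3:Mul2,r4:4,r5:Add2
cycle 11: CDB Add3=-12; issue SUB r5<-Add3 // r0:-8,r1:-12,r2:Mul1,r3:Mul2,r4:4,r5:Add3
cycle 12: - // r0:-8,r1:-12,r2:Mul1,r3:Mul2,r4:4,r5:Add3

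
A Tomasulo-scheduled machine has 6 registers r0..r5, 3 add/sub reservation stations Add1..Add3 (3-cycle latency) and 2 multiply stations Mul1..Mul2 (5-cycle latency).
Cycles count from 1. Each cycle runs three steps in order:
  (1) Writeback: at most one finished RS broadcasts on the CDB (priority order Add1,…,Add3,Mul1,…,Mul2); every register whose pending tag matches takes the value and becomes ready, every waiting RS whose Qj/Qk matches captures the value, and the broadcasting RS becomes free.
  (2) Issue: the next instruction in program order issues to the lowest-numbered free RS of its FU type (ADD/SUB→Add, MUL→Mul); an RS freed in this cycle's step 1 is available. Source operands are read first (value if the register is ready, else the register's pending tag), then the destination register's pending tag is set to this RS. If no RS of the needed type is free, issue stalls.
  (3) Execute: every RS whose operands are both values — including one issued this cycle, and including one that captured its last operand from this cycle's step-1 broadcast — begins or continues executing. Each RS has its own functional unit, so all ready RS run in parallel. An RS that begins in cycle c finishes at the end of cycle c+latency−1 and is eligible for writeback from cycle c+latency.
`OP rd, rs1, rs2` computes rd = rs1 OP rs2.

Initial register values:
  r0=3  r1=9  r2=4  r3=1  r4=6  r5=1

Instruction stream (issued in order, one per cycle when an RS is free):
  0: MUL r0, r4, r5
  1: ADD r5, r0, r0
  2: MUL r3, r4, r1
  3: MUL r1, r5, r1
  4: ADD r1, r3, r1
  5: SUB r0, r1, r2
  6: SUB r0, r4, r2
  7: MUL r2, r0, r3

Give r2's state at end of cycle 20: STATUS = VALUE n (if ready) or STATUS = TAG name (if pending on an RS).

STATUS = VALUE 108

c1: issue MUL r0<-Mul1 | r0:Mul1,r1:9,r2:4,r3:1,r4:6,r5:1
c2: issue ADD r5<-Add1 | r0:Mul1,r1:9,r2:4,r3:1,r4:6,r5:Add1
c3: issue MUL r3<-Mul2 | r0:Mul1,r1:9,r2:4,r3:Mul2,r4:6,r5:Add1
c4: stall | r0:Mul1,r1:9,r2:4,r3:Mul2,r4:6,r5:Add1
c5: stall | r0:Mul1,r1:9,r2:4,r3:Mul2,r4:6,r5:Add1
c6: CDB Mul1=6; issue MUL r1<-Mul1 | r0:6,r1:Mul1,r2:4,r3:Mul2,r4:6,r5:Add1
c7: issue ADD r1<-Add2 | r0:6,r1:Add2,r2:4,r3:Mul2,r4:6,r5:Add1
c8: CDB Mul2=54; issue SUB r0<-Add3 | r0:Add3,r1:Add2,r2:4,r3:54,r4:6,r5:Add1
c9: CDB Add1=12; issue SUB r0<-Add1 | r0:Add1,r1:Add2,r2:4,r3:54,r4:6,r5:12
c10: issue MUL r2<-Mul2 | r0:Add1,r1:Add2,r2:Mul2,r3:54,r4:6,r5:12
c11: - | r0:Add1,r1:Add2,r2:Mul2,r3:54,r4:6,r5:12
c12: CDB Add1=2 | r0:2,r1:Add2,r2:Mul2,r3:54,r4:6,r5:12
c13: - | r0:2,r1:Add2,r2:Mul2,r3:54,r4:6,r5:12
c14: CDB Mul1=108 | r0:2,r1:Add2,r2:Mul2,r3:54,r4:6,r5:12
c15: - | r0:2,r1:Add2,r2:Mul2,r3:54,r4:6,r5:12
c16: - | r0:2,r1:Add2,r2:Mul2,r3:54,r4:6,r5:12
c17: CDB Add2=162 | r0:2,r1:162,r2:Mul2,r3:54,r4:6,r5:12
c18: CDB Mul2=108 | r0:2,r1:162,r2:108,r3:54,r4:6,r5:12
c19: - | r0:2,r1:162,r2:108,r3:54,r4:6,r5:12
c20: CDB Add3=158 | r0:2,r1:162,r2:108,r3:54,r4:6,r5:12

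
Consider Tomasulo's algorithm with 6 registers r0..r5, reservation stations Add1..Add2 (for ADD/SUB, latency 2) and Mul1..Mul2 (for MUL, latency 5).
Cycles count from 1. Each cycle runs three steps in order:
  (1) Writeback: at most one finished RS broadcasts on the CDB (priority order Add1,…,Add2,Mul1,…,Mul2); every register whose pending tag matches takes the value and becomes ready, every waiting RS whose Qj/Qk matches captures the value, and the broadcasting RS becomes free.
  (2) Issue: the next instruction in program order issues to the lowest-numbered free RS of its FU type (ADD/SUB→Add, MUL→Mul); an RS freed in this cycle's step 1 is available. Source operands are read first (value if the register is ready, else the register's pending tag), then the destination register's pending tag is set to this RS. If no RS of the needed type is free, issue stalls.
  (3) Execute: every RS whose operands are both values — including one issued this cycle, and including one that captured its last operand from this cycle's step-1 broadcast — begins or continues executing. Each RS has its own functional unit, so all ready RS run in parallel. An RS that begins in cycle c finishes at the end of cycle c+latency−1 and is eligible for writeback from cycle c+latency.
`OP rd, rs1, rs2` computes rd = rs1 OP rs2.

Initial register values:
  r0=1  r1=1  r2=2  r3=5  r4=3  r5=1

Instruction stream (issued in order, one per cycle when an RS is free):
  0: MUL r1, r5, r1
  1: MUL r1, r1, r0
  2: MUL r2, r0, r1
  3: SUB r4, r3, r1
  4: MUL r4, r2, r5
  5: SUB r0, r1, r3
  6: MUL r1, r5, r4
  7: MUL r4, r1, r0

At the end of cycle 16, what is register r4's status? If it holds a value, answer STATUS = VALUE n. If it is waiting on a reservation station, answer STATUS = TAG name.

STATUS = TAG Mul2

c1: issue MUL r1<-Mul1 | r0:1,r1:Mul1,r2:2,r3:5,r4:3,r5:1
c2: issue MUL r1<-Mul2 | r0:1,r1:Mul2,r2:2,r3:5,r4:3,r5:1
c3: stall | r0:1,r1:Mul2,r2:2,r3:5,r4:3,r5:1
c4: stall | r0:1,r1:Mul2,r2:2,r3:5,r4:3,r5:1
c5: stall | r0:1,r1:Mul2,r2:2,r3:5,r4:3,r5:1
c6: CDB Mul1=1; issue MUL r2<-Mul1 | r0:1,r1:Mul2,r2:Mul1,r3:5,r4:3,r5:1
c7: issue SUB r4<-Add1 | r0:1,r1:Mul2,r2:Mul1,r3:5,r4:Add1,r5:1
c8: stall | r0:1,r1:Mul2,r2:Mul1,r3:5,r4:Add1,r5:1
c9: stall | r0:1,r1:Mul2,r2:Mul1,r3:5,r4:Add1,r5:1
c10: stall | r0:1,r1:Mul2,r2:Mul1,r3:5,r4:Add1,r5:1
c11: CDB Mul2=1; issue MUL r4<-Mul2 | r0:1,r1:1,r2:Mul1,r3:5,r4:Mul2,r5:1
c12: issue SUB r0<-Add2 | r0:Add2,r1:1,r2:Mul1,r3:5,r4:Mul2,r5:1
c13: CDB Add1=4; stall | r0:Add2,r1:1,r2:Mul1,r3:5,r4:Mul2,r5:1
c14: CDB Add2=-4; stall | r0:-4,r1:1,r2:Mul1,r3:5,r4:Mul2,r5:1
c15: stall | r0:-4,r1:1,r2:Mul1,r3:5,r4:Mul2,r5:1
c16: CDB Mul1=1; issue MUL r1<-Mul1 | r0:-4,r1:Mul1,r2:1,r3:5,r4:Mul2,r5:1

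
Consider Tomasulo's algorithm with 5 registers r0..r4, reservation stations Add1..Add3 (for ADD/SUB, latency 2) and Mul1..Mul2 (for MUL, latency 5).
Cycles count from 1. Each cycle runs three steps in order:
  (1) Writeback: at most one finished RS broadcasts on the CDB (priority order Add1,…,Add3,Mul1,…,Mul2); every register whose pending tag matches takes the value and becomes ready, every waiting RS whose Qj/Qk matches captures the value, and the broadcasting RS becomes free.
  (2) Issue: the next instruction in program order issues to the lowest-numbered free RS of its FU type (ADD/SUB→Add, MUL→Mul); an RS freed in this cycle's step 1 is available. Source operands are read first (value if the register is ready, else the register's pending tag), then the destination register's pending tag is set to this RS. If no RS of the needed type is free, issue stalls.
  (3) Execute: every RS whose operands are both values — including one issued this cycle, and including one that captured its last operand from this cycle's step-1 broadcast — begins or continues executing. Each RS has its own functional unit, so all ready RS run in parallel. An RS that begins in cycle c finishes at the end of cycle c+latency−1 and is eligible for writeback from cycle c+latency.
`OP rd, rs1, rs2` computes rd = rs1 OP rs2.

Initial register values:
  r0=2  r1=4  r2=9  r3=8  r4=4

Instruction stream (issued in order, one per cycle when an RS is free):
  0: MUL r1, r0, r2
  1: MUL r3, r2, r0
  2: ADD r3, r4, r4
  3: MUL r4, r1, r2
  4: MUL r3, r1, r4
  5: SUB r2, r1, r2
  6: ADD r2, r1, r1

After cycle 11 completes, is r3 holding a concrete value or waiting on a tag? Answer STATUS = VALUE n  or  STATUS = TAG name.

STATUS = TAG Mul2

c1: issue MUL r1<-Mul1 | r0:2,r1:Mul1,r2:9,r3:8,r4:4
c2: issue MUL r3<-Mul2 | r0:2,r1:Mul1,r2:9,r3:Mul2,r4:4
c3: issue ADD r3<-Add1 | r0:2,r1:Mul1,r2:9,r3:Add1,r4:4
c4: stall | r0:2,r1:Mul1,r2:9,r3:Add1,r4:4
c5: CDB Add1=8; stall | r0:2,r1:Mul1,r2:9,r3:8,r4:4
c6: CDB Mul1=18; issue MUL r4<-Mul1 | r0:2,r1:18,r2:9,r3:8,r4:Mul1
c7: CDB Mul2=18; issue MUL r3<-Mul2 | r0:2,r1:18,r2:9,r3:Mul2,r4:Mul1
c8: issue SUB r2<-Add1 | r0:2,r1:18,r2:Add1,r3:Mul2,r4:Mul1
c9: issue ADD r2<-Add2 | r0:2,r1:18,r2:Add2,r3:Mul2,r4:Mul1
c10: CDB Add1=9 | r0:2,r1:18,r2:Add2,r3:Mul2,r4:Mul1
c11: CDB Add2=36 | r0:2,r1:18,r2:36,r3:Mul2,r4:Mul1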